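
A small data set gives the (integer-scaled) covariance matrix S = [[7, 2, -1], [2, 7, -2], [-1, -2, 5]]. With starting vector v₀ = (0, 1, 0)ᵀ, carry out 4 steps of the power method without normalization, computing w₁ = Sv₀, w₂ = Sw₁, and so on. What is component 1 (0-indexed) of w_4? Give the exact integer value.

4825

w1 = Sv₀ = (7·0 + 2·1 + (-1)·0; 2·0 + 7·1 + (-2)·0; (-1)·0 + (-2)·1 + 5·0) = (2, 7, -2)
w2 = Sw1 = (7·2 + 2·7 + (-1)·(-2); 2·2 + 7·7 + (-2)·(-2); (-1)·2 + (-2)·7 + 5·(-2)) = (30, 57, -26)
w3 = Sw2 = (350, 511, -274)
w4 = Sw3 = (3746, 4825, -2742)
The requested component of w4 is 4825.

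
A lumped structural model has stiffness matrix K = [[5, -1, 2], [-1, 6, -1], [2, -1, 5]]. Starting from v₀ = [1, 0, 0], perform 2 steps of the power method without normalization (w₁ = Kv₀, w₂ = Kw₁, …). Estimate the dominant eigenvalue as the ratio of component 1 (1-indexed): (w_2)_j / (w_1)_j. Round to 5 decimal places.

λ ≈ 6.00000

w1 = Kv₀ = (5, -1, 2)
w2 = Kw1 = (30, -13, 21)
Ratio at component: 30 / 5 = 6.00000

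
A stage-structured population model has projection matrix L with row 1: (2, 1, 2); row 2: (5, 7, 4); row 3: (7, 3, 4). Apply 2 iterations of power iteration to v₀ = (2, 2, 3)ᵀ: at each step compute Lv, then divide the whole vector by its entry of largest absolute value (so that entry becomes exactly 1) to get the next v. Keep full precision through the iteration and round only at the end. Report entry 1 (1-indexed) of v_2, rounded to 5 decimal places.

Lv0 = (12.000000, 36.000000, 32.000000); divide by 36.000000 → v1 = (0.333333, 1.000000, 0.888889)
Lv1 = (3.444444, 12.222222, 8.888889); divide by 12.222222 → v2 = (0.281818, 1.000000, 0.727273)
Requested entry of v2: 124/440 = 0.28182

0.28182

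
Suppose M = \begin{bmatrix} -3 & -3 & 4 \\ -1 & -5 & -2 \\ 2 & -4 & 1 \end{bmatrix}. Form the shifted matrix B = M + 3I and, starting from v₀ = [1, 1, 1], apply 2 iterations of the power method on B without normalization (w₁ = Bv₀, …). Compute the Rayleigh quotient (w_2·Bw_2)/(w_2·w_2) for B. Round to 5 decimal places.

B = M + 3I has rows (0, -3, 4); (-1, -2, -2); (2, -4, 4)
w1 = Bv₀ = (1, -5, 2)
w2 = Bw1 = (23, 5, 30)
Bw2 = (105, -93, 146)
w2·Bw2 = 6330; w2·w2 = 1454; μ ≈ 6330/1454 = 4.35351

4.35351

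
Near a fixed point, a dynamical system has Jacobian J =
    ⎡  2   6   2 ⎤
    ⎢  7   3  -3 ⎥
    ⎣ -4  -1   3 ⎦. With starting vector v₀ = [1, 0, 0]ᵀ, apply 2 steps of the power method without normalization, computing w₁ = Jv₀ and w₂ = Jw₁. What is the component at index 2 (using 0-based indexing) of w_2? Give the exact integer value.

w1 = Jv₀ = (2, 7, -4)
w2 = Jw1 = (38, 47, -27)
The requested component of w2 is -27.

-27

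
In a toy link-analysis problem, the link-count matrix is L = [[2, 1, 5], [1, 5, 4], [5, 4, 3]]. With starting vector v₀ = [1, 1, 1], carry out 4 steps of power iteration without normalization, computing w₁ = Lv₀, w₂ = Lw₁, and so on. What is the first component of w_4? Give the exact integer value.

8806

w1 = Lv₀ = (8, 10, 12)
w2 = Lw1 = (86, 106, 116)
w3 = Lw2 = (858, 1080, 1202)
w4 = Lw3 = (8806, 11066, 12216)
The requested component of w4 is 8806.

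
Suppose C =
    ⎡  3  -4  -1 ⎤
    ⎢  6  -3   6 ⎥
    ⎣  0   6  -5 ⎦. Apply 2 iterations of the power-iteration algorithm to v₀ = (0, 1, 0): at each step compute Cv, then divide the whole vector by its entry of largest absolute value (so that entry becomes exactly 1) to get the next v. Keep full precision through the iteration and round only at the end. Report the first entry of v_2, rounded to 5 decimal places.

0.12500

Cv0 = (-4.000000, -3.000000, 6.000000); divide by 6.000000 → v1 = (-0.666667, -0.500000, 1.000000)
Cv1 = (-1.000000, 3.500000, -8.000000); divide by -8.000000 → v2 = (0.125000, -0.437500, 1.000000)
Requested entry of v2: -6/-48 = 0.12500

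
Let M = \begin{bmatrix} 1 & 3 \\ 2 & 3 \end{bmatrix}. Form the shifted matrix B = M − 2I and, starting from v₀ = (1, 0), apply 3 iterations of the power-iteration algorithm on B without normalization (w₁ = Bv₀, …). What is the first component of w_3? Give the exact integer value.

B = M − 2I has rows (-1, 3); (2, 1)
w1 = Bv₀ = (-1, 2)
w2 = Bw1 = (7, 0)
w3 = Bw2 = (-7, 14)
Requested component of w3: -7

-7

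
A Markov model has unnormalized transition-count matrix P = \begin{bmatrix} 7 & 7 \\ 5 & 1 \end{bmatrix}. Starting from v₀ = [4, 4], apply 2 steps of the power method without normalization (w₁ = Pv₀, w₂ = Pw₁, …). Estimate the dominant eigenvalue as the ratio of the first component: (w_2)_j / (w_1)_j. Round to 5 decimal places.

10.00000

w1 = Pv₀ = (7·4 + 7·4; 5·4 + 1·4) = (56, 24)
w2 = Pw1 = (7·56 + 7·24; 5·56 + 1·24) = (560, 304)
Ratio at component: 560 / 56 = 10.00000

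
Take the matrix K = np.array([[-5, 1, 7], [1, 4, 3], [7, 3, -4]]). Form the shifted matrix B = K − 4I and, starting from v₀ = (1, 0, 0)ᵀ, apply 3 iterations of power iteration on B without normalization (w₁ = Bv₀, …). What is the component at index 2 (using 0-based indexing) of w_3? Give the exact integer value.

B = K − 4I has rows (-9, 1, 7); (1, 0, 3); (7, 3, -8)
w1 = Bv₀ = (-9, 1, 7)
w2 = Bw1 = (131, 12, -116)
w3 = Bw2 = (-1979, -217, 1881)
Requested component of w3: 1881

1881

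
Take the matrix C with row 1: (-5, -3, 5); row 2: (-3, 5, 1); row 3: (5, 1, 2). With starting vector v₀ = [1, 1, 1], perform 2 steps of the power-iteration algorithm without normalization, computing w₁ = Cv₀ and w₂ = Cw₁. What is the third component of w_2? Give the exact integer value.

w1 = Cv₀ = ((-5)·1 + (-3)·1 + 5·1; (-3)·1 + 5·1 + 1·1; 5·1 + 1·1 + 2·1) = (-3, 3, 8)
w2 = Cw1 = ((-5)·(-3) + (-3)·3 + 5·8; (-3)·(-3) + 5·3 + 1·8; 5·(-3) + 1·3 + 2·8) = (46, 32, 4)
The requested component of w2 is 4.

4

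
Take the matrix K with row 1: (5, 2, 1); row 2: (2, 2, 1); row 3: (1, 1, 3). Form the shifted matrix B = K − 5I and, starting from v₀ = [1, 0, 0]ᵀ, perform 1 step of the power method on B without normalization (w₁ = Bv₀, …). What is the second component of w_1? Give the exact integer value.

B = K − 5I has rows (0, 2, 1); (2, -3, 1); (1, 1, -2)
w1 = Bv₀ = (0·1 + 2·0 + 1·0; 2·1 + (-3)·0 + 1·0; 1·1 + 1·0 + (-2)·0) = (0, 2, 1)
Requested component of w1: 2

2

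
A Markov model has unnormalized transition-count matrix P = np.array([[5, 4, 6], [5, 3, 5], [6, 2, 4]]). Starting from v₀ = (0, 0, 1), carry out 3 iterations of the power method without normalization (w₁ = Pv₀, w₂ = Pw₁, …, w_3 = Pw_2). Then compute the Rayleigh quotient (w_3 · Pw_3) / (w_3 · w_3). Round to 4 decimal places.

w1 = Pv₀ = (5·0 + 4·0 + 6·1; 5·0 + 3·0 + 5·1; 6·0 + 2·0 + 4·1) = (6, 5, 4)
w2 = Pw1 = (5·6 + 4·5 + 6·4; 5·6 + 3·5 + 5·4; 6·6 + 2·5 + 4·4) = (74, 65, 62)
w3 = Pw2 = (1002, 875, 822)
Pw3 = (13442, 11745, 11050)
w3·Pw3 = 1002·13442 + 875·11745 + 822·11050 = 32828859; w3·w3 = 1002·1002 + 875·875 + 822·822 = 2445313
λ ≈ 32828859/2445313 = 13.4252

13.4252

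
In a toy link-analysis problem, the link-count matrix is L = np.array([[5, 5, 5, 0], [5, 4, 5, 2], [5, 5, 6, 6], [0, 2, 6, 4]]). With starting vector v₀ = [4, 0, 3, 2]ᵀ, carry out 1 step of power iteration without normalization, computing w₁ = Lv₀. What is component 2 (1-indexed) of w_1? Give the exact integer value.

w1 = Lv₀ = (5·4 + 5·0 + 5·3 + 0·2; 5·4 + 4·0 + 5·3 + 2·2; 5·4 + 5·0 + 6·3 + 6·2; 0·4 + 2·0 + 6·3 + 4·2) = (35, 39, 50, 26)
The requested component of w1 is 39.

39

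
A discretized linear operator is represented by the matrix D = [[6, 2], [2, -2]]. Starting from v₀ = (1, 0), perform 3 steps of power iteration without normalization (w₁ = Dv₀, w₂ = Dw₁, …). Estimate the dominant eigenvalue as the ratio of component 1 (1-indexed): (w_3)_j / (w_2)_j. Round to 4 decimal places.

w1 = Dv₀ = (6·1 + 2·0; 2·1 + (-2)·0) = (6, 2)
w2 = Dw1 = (6·6 + 2·2; 2·6 + (-2)·2) = (40, 8)
w3 = Dw2 = (256, 64)
Ratio at component: 256 / 40 = 6.4000

λ ≈ 6.4000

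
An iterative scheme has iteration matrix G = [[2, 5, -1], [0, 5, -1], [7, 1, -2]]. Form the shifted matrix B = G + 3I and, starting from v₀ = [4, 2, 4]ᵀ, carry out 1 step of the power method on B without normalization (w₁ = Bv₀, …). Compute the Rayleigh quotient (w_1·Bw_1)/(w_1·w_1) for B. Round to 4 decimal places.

6.3522

B = G + 3I has rows (5, 5, -1); (0, 8, -1); (7, 1, 1)
w1 = Bv₀ = (26, 12, 34)
Bw1 = (156, 62, 228)
w1·Bw1 = 12552; w1·w1 = 1976; μ ≈ 12552/1976 = 6.3522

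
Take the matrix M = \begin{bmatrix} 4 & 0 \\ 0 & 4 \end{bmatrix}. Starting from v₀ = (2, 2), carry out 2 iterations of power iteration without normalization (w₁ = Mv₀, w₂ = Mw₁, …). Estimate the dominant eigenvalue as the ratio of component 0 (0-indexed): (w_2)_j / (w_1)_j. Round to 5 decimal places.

λ ≈ 4.00000

w1 = Mv₀ = (4·2 + 0·2; 0·2 + 4·2) = (8, 8)
w2 = Mw1 = (4·8 + 0·8; 0·8 + 4·8) = (32, 32)
Ratio at component: 32 / 8 = 4.00000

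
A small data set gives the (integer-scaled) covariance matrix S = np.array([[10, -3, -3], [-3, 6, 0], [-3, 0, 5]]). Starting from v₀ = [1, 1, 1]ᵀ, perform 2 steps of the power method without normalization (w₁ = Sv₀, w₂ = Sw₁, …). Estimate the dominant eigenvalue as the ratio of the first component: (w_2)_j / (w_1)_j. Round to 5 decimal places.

w1 = Sv₀ = (4, 3, 2)
w2 = Sw1 = (25, 6, -2)
Ratio at component: 25 / 4 = 6.25000

6.25000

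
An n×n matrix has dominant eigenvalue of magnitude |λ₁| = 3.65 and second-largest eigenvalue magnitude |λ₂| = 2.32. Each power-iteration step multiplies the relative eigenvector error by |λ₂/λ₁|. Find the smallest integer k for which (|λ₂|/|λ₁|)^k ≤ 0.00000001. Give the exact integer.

|λ₂/λ₁| = 2.32/3.65 = 0.63562
Need k ≥ ln(0.00000001) / ln(0.63562) = -18.4207 / -0.4532 ≈ 40.649
Smallest integer k satisfying the bound: 41

41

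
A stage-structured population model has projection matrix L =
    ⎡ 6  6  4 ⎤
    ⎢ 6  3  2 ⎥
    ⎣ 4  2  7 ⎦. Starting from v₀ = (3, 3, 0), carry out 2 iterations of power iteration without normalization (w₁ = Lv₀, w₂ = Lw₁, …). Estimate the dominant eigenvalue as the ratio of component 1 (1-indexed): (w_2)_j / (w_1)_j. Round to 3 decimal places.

12.500

w1 = Lv₀ = (6·3 + 6·3 + 4·0; 6·3 + 3·3 + 2·0; 4·3 + 2·3 + 7·0) = (36, 27, 18)
w2 = Lw1 = (6·36 + 6·27 + 4·18; 6·36 + 3·27 + 2·18; 4·36 + 2·27 + 7·18) = (450, 333, 324)
Ratio at component: 450 / 36 = 12.500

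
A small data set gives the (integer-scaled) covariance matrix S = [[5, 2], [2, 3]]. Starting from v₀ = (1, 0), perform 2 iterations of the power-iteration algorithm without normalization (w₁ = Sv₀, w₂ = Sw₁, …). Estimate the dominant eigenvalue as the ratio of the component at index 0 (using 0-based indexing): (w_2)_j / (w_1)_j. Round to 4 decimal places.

w1 = Sv₀ = (5·1 + 2·0; 2·1 + 3·0) = (5, 2)
w2 = Sw1 = (5·5 + 2·2; 2·5 + 3·2) = (29, 16)
Ratio at component: 29 / 5 = 5.8000

5.8000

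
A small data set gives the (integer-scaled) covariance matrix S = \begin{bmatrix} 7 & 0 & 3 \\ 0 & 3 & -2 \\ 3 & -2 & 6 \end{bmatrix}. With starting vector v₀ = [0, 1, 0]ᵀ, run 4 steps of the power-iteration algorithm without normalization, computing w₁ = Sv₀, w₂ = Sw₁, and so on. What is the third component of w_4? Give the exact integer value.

-1350

w1 = Sv₀ = (0, 3, -2)
w2 = Sw1 = (-6, 13, -18)
w3 = Sw2 = (-96, 75, -152)
w4 = Sw3 = (-1128, 529, -1350)
The requested component of w4 is -1350.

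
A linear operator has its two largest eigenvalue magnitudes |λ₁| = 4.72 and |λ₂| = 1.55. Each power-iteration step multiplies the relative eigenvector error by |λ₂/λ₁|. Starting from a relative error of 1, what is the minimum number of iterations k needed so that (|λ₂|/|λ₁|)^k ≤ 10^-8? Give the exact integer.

17

|λ₂/λ₁| = 1.55/4.72 = 0.32839
Need k ≥ ln(10^-8) / ln(0.32839) = -18.4207 / -1.1136 ≈ 16.542
Smallest integer k satisfying the bound: 17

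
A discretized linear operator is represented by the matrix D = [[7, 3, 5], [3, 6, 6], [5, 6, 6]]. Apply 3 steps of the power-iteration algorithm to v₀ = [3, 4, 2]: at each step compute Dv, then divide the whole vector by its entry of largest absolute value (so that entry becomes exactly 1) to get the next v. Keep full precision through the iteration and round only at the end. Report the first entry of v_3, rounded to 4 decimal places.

0.8774

Dv0 = (43.00000, 45.00000, 51.00000); divide by 51.00000 → v1 = (0.84314, 0.88235, 1.00000)
Dv1 = (13.54902, 13.82353, 15.50980); divide by 15.50980 → v2 = (0.87358, 0.89128, 1.00000)
Dv2 = (13.78887, 13.96839, 15.71555); divide by 15.71555 → v3 = (0.87740, 0.88883, 1.00000)
Requested entry of v3: 10907/12431 = 0.8774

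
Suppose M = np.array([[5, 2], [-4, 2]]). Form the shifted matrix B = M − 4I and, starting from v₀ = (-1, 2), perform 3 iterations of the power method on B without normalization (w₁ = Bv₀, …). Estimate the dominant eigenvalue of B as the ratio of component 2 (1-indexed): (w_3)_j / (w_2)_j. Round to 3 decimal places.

μ ≈ -1.000

B = M − 4I has rows (1, 2); (-4, -2)
w1 = Bv₀ = (1·(-1) + 2·2; (-4)·(-1) + (-2)·2) = (3, 0)
w2 = Bw1 = (1·3 + 2·0; (-4)·3 + (-2)·0) = (3, -12)
w3 = Bw2 = (-21, 12)
Ratio: 12/-12 = -1.000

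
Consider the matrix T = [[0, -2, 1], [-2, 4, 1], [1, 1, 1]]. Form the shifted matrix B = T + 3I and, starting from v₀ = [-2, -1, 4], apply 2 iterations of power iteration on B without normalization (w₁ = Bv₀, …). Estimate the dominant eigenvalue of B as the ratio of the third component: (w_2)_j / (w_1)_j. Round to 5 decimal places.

B = T + 3I has rows (3, -2, 1); (-2, 7, 1); (1, 1, 4)
w1 = Bv₀ = (3·(-2) + (-2)·(-1) + 1·4; (-2)·(-2) + 7·(-1) + 1·4; 1·(-2) + 1·(-1) + 4·4) = (0, 1, 13)
w2 = Bw1 = (3·0 + (-2)·1 + 1·13; (-2)·0 + 7·1 + 1·13; 1·0 + 1·1 + 4·13) = (11, 20, 53)
Ratio: 53/13 = 4.07692

4.07692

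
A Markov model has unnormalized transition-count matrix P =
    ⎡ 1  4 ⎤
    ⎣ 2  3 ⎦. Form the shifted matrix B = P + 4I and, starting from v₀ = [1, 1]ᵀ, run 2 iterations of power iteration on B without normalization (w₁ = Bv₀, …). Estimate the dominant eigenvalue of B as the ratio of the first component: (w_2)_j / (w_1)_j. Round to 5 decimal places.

9.00000

B = P + 4I has rows (5, 4); (2, 7)
w1 = Bv₀ = (9, 9)
w2 = Bw1 = (81, 81)
Ratio: 81/9 = 9.00000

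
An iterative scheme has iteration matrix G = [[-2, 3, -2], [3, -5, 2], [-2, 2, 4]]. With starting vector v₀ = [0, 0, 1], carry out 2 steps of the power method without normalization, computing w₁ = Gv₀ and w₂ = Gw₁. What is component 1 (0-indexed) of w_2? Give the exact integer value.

-8

w1 = Gv₀ = (-2, 2, 4)
w2 = Gw1 = (2, -8, 24)
The requested component of w2 is -8.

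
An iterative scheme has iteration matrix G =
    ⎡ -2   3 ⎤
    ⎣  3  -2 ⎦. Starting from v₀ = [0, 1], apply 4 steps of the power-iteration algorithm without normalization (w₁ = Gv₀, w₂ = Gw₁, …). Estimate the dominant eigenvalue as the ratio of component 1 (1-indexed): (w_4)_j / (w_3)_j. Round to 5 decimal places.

w1 = Gv₀ = (3, -2)
w2 = Gw1 = (-12, 13)
w3 = Gw2 = (63, -62)
w4 = Gw3 = (-312, 313)
Ratio at component: -312 / 63 = -4.95238

-4.95238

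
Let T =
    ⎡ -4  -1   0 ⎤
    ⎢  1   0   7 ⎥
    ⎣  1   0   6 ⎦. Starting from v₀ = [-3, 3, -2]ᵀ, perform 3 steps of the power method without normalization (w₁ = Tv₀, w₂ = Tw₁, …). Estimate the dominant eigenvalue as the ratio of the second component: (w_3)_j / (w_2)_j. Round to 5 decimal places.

w1 = Tv₀ = (9, -17, -15)
w2 = Tw1 = (-19, -96, -81)
w3 = Tw2 = (172, -586, -505)
Ratio at component: -586 / -96 = 6.10417

λ ≈ 6.10417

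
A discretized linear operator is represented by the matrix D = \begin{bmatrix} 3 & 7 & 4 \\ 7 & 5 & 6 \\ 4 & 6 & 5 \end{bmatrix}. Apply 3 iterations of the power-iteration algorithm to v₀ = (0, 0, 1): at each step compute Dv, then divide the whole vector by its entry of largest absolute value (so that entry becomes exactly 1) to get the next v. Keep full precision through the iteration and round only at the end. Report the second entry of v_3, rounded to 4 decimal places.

Dv0 = (4.00000, 6.00000, 5.00000); divide by 6.00000 → v1 = (0.66667, 1.00000, 0.83333)
Dv1 = (12.33333, 14.66667, 12.83333); divide by 14.66667 → v2 = (0.84091, 1.00000, 0.87500)
Dv2 = (13.02273, 16.13636, 13.73864); divide by 16.13636 → v3 = (0.80704, 1.00000, 0.85141)
Requested entry of v3: 1420/1420 = 1.0000

1.0000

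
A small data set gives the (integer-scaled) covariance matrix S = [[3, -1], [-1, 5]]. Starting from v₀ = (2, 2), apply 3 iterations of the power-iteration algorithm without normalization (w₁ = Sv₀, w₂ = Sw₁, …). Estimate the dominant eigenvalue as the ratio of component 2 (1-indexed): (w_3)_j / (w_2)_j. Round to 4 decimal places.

4.8889

w1 = Sv₀ = (4, 8)
w2 = Sw1 = (4, 36)
w3 = Sw2 = (-24, 176)
Ratio at component: 176 / 36 = 4.8889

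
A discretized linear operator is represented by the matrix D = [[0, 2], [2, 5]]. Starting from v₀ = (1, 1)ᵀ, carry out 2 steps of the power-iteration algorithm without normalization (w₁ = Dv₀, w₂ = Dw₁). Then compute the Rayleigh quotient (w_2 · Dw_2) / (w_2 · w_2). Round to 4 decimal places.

λ ≈ 5.7012

w1 = Dv₀ = (2, 7)
w2 = Dw1 = (14, 39)
Dw2 = (78, 223)
w2·Dw2 = 14·78 + 39·223 = 9789; w2·w2 = 14·14 + 39·39 = 1717
λ ≈ 9789/1717 = 5.7012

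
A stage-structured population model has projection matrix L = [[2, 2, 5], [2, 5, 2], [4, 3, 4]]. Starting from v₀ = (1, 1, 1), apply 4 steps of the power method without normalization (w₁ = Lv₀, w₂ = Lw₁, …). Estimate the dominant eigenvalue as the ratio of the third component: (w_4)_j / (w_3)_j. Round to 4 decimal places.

9.7412

w1 = Lv₀ = (2·1 + 2·1 + 5·1; 2·1 + 5·1 + 2·1; 4·1 + 3·1 + 4·1) = (9, 9, 11)
w2 = Lw1 = (2·9 + 2·9 + 5·11; 2·9 + 5·9 + 2·11; 4·9 + 3·9 + 4·11) = (91, 85, 107)
w3 = Lw2 = (887, 821, 1047)
w4 = Lw3 = (8651, 7973, 10199)
Ratio at component: 10199 / 1047 = 9.7412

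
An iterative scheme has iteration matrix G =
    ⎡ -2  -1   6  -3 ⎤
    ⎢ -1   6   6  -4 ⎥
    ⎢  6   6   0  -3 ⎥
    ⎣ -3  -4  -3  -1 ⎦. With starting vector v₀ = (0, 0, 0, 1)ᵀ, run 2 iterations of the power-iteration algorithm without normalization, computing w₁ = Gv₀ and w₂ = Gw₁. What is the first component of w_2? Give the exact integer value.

-5

w1 = Gv₀ = ((-2)·0 + (-1)·0 + 6·0 + (-3)·1; (-1)·0 + 6·0 + 6·0 + (-4)·1; 6·0 + 6·0 + 0·0 + (-3)·1; (-3)·0 + (-4)·0 + (-3)·0 + (-1)·1) = (-3, -4, -3, -1)
w2 = Gw1 = ((-2)·(-3) + (-1)·(-4) + 6·(-3) + (-3)·(-1); (-1)·(-3) + 6·(-4) + 6·(-3) + (-4)·(-1); 6·(-3) + 6·(-4) + 0·(-3) + (-3)·(-1); (-3)·(-3) + (-4)·(-4) + (-3)·(-3) + (-1)·(-1)) = (-5, -35, -39, 35)
The requested component of w2 is -5.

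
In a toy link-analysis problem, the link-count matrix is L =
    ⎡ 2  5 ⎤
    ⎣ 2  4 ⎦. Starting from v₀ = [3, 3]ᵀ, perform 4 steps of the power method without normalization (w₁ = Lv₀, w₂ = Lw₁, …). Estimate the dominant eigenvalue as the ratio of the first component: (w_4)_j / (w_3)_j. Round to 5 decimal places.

w1 = Lv₀ = (21, 18)
w2 = Lw1 = (132, 114)
w3 = Lw2 = (834, 720)
w4 = Lw3 = (5268, 4548)
Ratio at component: 5268 / 834 = 6.31655

λ ≈ 6.31655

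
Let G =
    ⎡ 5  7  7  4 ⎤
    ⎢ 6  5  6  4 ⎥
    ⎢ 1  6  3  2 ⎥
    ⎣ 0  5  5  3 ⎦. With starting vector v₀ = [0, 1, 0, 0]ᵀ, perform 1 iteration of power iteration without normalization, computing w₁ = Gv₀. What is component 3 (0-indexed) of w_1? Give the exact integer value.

w1 = Gv₀ = (5·0 + 7·1 + 7·0 + 4·0; 6·0 + 5·1 + 6·0 + 4·0; 1·0 + 6·1 + 3·0 + 2·0; 0·0 + 5·1 + 5·0 + 3·0) = (7, 5, 6, 5)
The requested component of w1 is 5.

5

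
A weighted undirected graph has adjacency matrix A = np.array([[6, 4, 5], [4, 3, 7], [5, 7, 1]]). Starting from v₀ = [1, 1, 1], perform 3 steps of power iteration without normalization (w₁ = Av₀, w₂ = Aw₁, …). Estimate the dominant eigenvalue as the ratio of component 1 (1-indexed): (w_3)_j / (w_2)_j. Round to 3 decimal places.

14.066

w1 = Av₀ = (6·1 + 4·1 + 5·1; 4·1 + 3·1 + 7·1; 5·1 + 7·1 + 1·1) = (15, 14, 13)
w2 = Aw1 = (6·15 + 4·14 + 5·13; 4·15 + 3·14 + 7·13; 5·15 + 7·14 + 1·13) = (211, 193, 186)
w3 = Aw2 = (2968, 2725, 2592)
Ratio at component: 2968 / 211 = 14.066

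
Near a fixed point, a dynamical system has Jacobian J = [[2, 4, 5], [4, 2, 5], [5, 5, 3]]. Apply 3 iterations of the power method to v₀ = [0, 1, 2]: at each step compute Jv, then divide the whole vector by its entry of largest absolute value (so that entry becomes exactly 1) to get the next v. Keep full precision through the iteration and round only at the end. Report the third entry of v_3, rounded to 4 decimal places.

Jv0 = (14.00000, 12.00000, 11.00000); divide by 14.00000 → v1 = (1.00000, 0.85714, 0.78571)
Jv1 = (9.35714, 9.64286, 11.64286); divide by 11.64286 → v2 = (0.80368, 0.82822, 1.00000)
Jv2 = (9.92025, 9.87117, 11.15951); divide by 11.15951 → v3 = (0.88895, 0.88455, 1.00000)
Requested entry of v3: 1819/1819 = 1.0000

1.0000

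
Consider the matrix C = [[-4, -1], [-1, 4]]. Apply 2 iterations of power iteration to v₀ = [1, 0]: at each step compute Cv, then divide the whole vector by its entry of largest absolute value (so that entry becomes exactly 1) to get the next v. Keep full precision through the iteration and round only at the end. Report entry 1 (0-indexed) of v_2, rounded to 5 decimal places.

Cv0 = (-4.000000, -1.000000); divide by -4.000000 → v1 = (1.000000, 0.250000)
Cv1 = (-4.250000, 0.000000); divide by -4.250000 → v2 = (1.000000, 0.000000)
Requested entry of v2: 0/17 = 0.00000

0.00000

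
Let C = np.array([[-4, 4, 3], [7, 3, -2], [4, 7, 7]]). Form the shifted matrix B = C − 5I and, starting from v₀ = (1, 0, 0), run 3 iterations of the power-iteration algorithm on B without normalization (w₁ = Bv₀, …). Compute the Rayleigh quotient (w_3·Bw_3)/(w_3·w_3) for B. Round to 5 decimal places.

B = C − 5I has rows (-9, 4, 3); (7, -2, -2); (4, 7, 2)
w1 = Bv₀ = ((-9)·1 + 4·0 + 3·0; 7·1 + (-2)·0 + (-2)·0; 4·1 + 7·0 + 2·0) = (-9, 7, 4)
w2 = Bw1 = ((-9)·(-9) + 4·7 + 3·4; 7·(-9) + (-2)·7 + (-2)·4; 4·(-9) + 7·7 + 2·4) = (121, -85, 21)
w3 = Bw2 = (-1366, 975, -69)
Bw3 = (15987, -11374, 1223)
w3·Bw3 = -33012279; w3·w3 = 2821342; μ ≈ -33012279/2821342 = -11.70091

μ ≈ -11.70091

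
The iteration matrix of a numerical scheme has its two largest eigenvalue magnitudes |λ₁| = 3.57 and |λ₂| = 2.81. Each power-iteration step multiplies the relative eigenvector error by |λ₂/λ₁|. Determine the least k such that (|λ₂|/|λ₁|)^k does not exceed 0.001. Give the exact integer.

|λ₂/λ₁| = 2.81/3.57 = 0.78711
Need k ≥ ln(0.001) / ln(0.78711) = -6.9078 / -0.2394 ≈ 28.857
Smallest integer k satisfying the bound: 29

29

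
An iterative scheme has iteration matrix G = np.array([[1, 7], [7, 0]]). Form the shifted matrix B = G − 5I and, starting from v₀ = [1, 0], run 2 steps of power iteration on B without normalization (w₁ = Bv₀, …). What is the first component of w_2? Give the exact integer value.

65

B = G − 5I has rows (-4, 7); (7, -5)
w1 = Bv₀ = (-4, 7)
w2 = Bw1 = (65, -63)
Requested component of w2: 65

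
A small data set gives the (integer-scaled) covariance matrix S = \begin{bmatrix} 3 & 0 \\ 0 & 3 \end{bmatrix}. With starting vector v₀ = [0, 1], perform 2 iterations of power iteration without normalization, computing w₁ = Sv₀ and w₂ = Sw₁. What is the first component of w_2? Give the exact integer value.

w1 = Sv₀ = (3·0 + 0·1; 0·0 + 3·1) = (0, 3)
w2 = Sw1 = (3·0 + 0·3; 0·0 + 3·3) = (0, 9)
The requested component of w2 is 0.

0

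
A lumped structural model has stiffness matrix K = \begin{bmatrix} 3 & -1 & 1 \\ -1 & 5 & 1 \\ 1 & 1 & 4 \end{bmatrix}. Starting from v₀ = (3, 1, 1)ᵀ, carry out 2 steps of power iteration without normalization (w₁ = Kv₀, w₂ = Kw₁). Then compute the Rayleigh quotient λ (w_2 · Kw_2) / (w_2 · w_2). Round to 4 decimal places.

w1 = Kv₀ = (9, 3, 8)
w2 = Kw1 = (32, 14, 44)
Kw2 = (126, 82, 222)
w2·Kw2 = 32·126 + 14·82 + 44·222 = 14948; w2·w2 = 32·32 + 14·14 + 44·44 = 3156
λ ≈ 14948/3156 = 4.7364

4.7364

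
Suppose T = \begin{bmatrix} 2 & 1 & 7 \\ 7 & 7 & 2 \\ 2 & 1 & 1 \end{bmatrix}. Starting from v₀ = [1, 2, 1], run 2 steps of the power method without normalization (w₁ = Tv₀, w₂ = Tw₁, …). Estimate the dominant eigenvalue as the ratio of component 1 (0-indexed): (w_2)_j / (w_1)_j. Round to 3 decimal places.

w1 = Tv₀ = (2·1 + 1·2 + 7·1; 7·1 + 7·2 + 2·1; 2·1 + 1·2 + 1·1) = (11, 23, 5)
w2 = Tw1 = (2·11 + 1·23 + 7·5; 7·11 + 7·23 + 2·5; 2·11 + 1·23 + 1·5) = (80, 248, 50)
Ratio at component: 248 / 23 = 10.783

λ ≈ 10.783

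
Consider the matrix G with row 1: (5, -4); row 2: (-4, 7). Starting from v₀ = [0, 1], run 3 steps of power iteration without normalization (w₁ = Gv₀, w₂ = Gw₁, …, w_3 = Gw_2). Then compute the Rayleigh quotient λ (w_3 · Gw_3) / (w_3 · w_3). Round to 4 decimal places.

w1 = Gv₀ = (-4, 7)
w2 = Gw1 = (-48, 65)
w3 = Gw2 = (-500, 647)
Gw3 = (-5088, 6529)
w3·Gw3 = (-500)·(-5088) + 647·6529 = 6768263; w3·w3 = (-500)·(-500) + 647·647 = 668609
λ ≈ 6768263/668609 = 10.1229

λ ≈ 10.1229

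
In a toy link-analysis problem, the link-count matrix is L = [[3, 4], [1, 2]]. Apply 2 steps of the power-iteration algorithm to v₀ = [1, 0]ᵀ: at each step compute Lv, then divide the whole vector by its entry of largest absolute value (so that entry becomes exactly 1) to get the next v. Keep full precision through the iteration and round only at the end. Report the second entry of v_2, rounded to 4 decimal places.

Lv0 = (3.00000, 1.00000); divide by 3.00000 → v1 = (1.00000, 0.33333)
Lv1 = (4.33333, 1.66667); divide by 4.33333 → v2 = (1.00000, 0.38462)
Requested entry of v2: 5/13 = 0.3846

0.3846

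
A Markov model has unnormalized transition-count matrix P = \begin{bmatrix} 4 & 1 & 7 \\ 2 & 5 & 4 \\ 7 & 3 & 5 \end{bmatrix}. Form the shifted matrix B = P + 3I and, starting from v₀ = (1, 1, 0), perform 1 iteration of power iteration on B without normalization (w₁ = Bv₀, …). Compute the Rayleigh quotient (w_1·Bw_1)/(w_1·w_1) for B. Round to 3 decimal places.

B = P + 3I has rows (7, 1, 7); (2, 8, 4); (7, 3, 8)
w1 = Bv₀ = (7·1 + 1·1 + 7·0; 2·1 + 8·1 + 4·0; 7·1 + 3·1 + 8·0) = (8, 10, 10)
Bw1 = (136, 136, 166)
w1·Bw1 = 4108; w1·w1 = 264; μ ≈ 4108/264 = 15.561

μ ≈ 15.561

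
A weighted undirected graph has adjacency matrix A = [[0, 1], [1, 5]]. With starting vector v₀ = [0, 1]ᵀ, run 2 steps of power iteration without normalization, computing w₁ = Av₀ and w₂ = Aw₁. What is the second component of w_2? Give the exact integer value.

w1 = Av₀ = (0·0 + 1·1; 1·0 + 5·1) = (1, 5)
w2 = Aw1 = (0·1 + 1·5; 1·1 + 5·5) = (5, 26)
The requested component of w2 is 26.

26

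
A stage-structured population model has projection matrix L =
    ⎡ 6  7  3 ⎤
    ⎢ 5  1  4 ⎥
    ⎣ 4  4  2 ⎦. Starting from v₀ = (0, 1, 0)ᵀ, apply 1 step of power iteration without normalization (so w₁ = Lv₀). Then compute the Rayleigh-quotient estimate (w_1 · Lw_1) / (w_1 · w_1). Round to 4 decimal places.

w1 = Lv₀ = (6·0 + 7·1 + 3·0; 5·0 + 1·1 + 4·0; 4·0 + 4·1 + 2·0) = (7, 1, 4)
Lw1 = (61, 52, 40)
w1·Lw1 = 7·61 + 1·52 + 4·40 = 639; w1·w1 = 7·7 + 1·1 + 4·4 = 66
λ ≈ 639/66 = 9.6818

9.6818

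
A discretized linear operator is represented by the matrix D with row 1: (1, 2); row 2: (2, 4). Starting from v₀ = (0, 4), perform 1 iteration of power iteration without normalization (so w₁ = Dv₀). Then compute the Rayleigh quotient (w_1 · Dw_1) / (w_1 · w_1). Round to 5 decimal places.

w1 = Dv₀ = (8, 16)
Dw1 = (40, 80)
w1·Dw1 = 8·40 + 16·80 = 1600; w1·w1 = 8·8 + 16·16 = 320
λ ≈ 1600/320 = 5.00000

5.00000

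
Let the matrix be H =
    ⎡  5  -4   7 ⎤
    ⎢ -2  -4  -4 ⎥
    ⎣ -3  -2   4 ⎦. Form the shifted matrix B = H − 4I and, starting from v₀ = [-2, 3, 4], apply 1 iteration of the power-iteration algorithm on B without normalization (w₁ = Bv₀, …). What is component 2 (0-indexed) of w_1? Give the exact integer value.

0

B = H − 4I has rows (1, -4, 7); (-2, -8, -4); (-3, -2, 0)
w1 = Bv₀ = (14, -36, 0)
Requested component of w1: 0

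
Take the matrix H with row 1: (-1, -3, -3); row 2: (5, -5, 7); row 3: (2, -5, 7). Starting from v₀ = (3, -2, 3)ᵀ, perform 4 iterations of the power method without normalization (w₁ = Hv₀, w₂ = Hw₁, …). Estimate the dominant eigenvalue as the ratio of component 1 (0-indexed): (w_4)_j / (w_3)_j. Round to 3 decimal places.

-3.571

w1 = Hv₀ = ((-1)·3 + (-3)·(-2) + (-3)·3; 5·3 + (-5)·(-2) + 7·3; 2·3 + (-5)·(-2) + 7·3) = (-6, 46, 37)
w2 = Hw1 = ((-1)·(-6) + (-3)·46 + (-3)·37; 5·(-6) + (-5)·46 + 7·37; 2·(-6) + (-5)·46 + 7·37) = (-243, -1, 17)
w3 = Hw2 = (195, -1091, -362)
w4 = Hw3 = (4164, 3896, 3311)
Ratio at component: 3896 / -1091 = -3.571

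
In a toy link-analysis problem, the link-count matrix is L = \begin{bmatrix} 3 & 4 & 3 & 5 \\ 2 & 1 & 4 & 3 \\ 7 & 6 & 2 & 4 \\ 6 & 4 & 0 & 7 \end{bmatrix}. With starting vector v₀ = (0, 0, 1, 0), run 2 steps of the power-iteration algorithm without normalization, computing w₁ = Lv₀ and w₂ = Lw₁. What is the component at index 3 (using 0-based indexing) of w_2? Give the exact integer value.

34

w1 = Lv₀ = (3, 4, 2, 0)
w2 = Lw1 = (31, 18, 49, 34)
The requested component of w2 is 34.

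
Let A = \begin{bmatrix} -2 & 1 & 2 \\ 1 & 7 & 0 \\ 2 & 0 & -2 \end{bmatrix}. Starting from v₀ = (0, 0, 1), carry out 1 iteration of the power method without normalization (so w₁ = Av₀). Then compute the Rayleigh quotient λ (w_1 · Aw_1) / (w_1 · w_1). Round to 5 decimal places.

-4.00000

w1 = Av₀ = (2, 0, -2)
Aw1 = (-8, 2, 8)
w1·Aw1 = 2·(-8) + 0·2 + (-2)·8 = -32; w1·w1 = 2·2 + 0·0 + (-2)·(-2) = 8
λ ≈ -32/8 = -4.00000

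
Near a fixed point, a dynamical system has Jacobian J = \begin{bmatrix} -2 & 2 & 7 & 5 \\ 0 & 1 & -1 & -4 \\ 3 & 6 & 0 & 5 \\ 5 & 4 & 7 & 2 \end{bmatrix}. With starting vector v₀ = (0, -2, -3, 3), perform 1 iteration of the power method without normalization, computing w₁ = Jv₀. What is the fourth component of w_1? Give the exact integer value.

-23

w1 = Jv₀ = (-10, -11, 3, -23)
The requested component of w1 is -23.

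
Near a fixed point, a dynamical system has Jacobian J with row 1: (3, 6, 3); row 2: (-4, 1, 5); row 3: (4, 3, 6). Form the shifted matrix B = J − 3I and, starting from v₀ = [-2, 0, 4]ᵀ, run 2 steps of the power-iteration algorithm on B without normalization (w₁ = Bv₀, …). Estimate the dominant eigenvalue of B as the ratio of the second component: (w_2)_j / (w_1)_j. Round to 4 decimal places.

B = J − 3I has rows (0, 6, 3); (-4, -2, 5); (4, 3, 3)
w1 = Bv₀ = (0·(-2) + 6·0 + 3·4; (-4)·(-2) + (-2)·0 + 5·4; 4·(-2) + 3·0 + 3·4) = (12, 28, 4)
w2 = Bw1 = (0·12 + 6·28 + 3·4; (-4)·12 + (-2)·28 + 5·4; 4·12 + 3·28 + 3·4) = (180, -84, 144)
Ratio: -84/28 = -3.0000

-3.0000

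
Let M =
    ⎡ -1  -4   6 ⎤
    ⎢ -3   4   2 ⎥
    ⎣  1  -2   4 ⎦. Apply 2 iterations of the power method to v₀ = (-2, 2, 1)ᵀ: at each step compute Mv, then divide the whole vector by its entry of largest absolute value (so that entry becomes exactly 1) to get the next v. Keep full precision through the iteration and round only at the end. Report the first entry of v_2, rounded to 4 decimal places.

1.0000

Mv0 = (0.00000, 16.00000, -2.00000); divide by 16.00000 → v1 = (0.00000, 1.00000, -0.12500)
Mv1 = (-4.75000, 3.75000, -2.50000); divide by -4.75000 → v2 = (1.00000, -0.78947, 0.52632)
Requested entry of v2: -76/-76 = 1.0000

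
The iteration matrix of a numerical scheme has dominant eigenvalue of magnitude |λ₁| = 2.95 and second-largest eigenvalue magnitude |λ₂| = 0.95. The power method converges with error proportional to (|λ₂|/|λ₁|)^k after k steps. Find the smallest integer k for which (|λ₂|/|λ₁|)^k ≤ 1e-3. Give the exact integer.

|λ₂/λ₁| = 0.95/2.95 = 0.32203
Need k ≥ ln(1e-3) / ln(0.32203) = -6.9078 / -1.1331 ≈ 6.096
Smallest integer k satisfying the bound: 7

7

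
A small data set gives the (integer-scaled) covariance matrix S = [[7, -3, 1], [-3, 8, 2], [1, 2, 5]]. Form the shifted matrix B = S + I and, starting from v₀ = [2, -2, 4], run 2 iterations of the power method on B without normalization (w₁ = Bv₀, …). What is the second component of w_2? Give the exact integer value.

B = S + I has rows (8, -3, 1); (-3, 9, 2); (1, 2, 6)
w1 = Bv₀ = (8·2 + (-3)·(-2) + 1·4; (-3)·2 + 9·(-2) + 2·4; 1·2 + 2·(-2) + 6·4) = (26, -16, 22)
w2 = Bw1 = (8·26 + (-3)·(-16) + 1·22; (-3)·26 + 9·(-16) + 2·22; 1·26 + 2·(-16) + 6·22) = (278, -178, 126)
Requested component of w2: -178

-178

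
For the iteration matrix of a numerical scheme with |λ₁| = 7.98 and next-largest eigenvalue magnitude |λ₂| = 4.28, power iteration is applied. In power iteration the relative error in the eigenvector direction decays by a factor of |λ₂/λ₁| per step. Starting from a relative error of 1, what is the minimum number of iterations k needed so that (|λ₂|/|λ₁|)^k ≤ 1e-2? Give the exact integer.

|λ₂/λ₁| = 4.28/7.98 = 0.53634
Need k ≥ ln(1e-2) / ln(0.53634) = -4.6052 / -0.6230 ≈ 7.392
Smallest integer k satisfying the bound: 8

8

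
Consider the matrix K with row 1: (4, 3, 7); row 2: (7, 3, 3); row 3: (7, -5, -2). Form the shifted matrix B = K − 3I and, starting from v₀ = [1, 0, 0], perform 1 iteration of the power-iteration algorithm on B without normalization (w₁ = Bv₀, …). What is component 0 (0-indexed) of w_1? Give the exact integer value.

1

B = K − 3I has rows (1, 3, 7); (7, 0, 3); (7, -5, -5)
w1 = Bv₀ = (1·1 + 3·0 + 7·0; 7·1 + 0·0 + 3·0; 7·1 + (-5)·0 + (-5)·0) = (1, 7, 7)
Requested component of w1: 1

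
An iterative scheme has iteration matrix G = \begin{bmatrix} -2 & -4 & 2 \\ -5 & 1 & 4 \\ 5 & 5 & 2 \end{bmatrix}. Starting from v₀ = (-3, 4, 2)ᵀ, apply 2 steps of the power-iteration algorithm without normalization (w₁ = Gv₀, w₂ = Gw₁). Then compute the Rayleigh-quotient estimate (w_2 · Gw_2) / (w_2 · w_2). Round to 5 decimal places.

w1 = Gv₀ = ((-2)·(-3) + (-4)·4 + 2·2; (-5)·(-3) + 1·4 + 4·2; 5·(-3) + 5·4 + 2·2) = (-6, 27, 9)
w2 = Gw1 = ((-2)·(-6) + (-4)·27 + 2·9; (-5)·(-6) + 1·27 + 4·9; 5·(-6) + 5·27 + 2·9) = (-78, 93, 123)
Gw2 = (30, 975, 321)
w2·Gw2 = (-78)·30 + 93·975 + 123·321 = 127818; w2·w2 = (-78)·(-78) + 93·93 + 123·123 = 29862
λ ≈ 127818/29862 = 4.28029

λ ≈ 4.28029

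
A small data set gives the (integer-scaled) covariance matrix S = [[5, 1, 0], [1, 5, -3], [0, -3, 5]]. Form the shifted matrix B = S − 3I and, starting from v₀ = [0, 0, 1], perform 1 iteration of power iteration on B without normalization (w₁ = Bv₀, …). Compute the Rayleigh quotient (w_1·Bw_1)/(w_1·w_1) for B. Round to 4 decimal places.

B = S − 3I has rows (2, 1, 0); (1, 2, -3); (0, -3, 2)
w1 = Bv₀ = (2·0 + 1·0 + 0·1; 1·0 + 2·0 + (-3)·1; 0·0 + (-3)·0 + 2·1) = (0, -3, 2)
Bw1 = (-3, -12, 13)
w1·Bw1 = 62; w1·w1 = 13; μ ≈ 62/13 = 4.7692

4.7692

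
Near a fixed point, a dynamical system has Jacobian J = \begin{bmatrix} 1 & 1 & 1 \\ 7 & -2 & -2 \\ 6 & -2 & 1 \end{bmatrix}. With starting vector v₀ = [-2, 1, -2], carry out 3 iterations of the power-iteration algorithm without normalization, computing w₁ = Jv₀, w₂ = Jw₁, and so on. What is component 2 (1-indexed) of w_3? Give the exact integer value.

-267

w1 = Jv₀ = (-3, -12, -16)
w2 = Jw1 = (-31, 35, -10)
w3 = Jw2 = (-6, -267, -266)
The requested component of w3 is -267.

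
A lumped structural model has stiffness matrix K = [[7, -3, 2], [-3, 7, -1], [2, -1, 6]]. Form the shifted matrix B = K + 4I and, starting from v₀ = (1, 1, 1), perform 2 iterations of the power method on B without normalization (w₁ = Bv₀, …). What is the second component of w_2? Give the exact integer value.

36

B = K + 4I has rows (11, -3, 2); (-3, 11, -1); (2, -1, 10)
w1 = Bv₀ = (11·1 + (-3)·1 + 2·1; (-3)·1 + 11·1 + (-1)·1; 2·1 + (-1)·1 + 10·1) = (10, 7, 11)
w2 = Bw1 = (11·10 + (-3)·7 + 2·11; (-3)·10 + 11·7 + (-1)·11; 2·10 + (-1)·7 + 10·11) = (111, 36, 123)
Requested component of w2: 36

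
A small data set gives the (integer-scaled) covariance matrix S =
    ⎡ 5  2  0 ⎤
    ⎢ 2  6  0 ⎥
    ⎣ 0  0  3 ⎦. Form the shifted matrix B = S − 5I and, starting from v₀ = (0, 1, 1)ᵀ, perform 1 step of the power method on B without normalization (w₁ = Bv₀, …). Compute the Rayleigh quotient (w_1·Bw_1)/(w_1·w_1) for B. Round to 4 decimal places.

B = S − 5I has rows (0, 2, 0); (2, 1, 0); (0, 0, -2)
w1 = Bv₀ = (0·0 + 2·1 + 0·1; 2·0 + 1·1 + 0·1; 0·0 + 0·1 + (-2)·1) = (2, 1, -2)
Bw1 = (2, 5, 4)
w1·Bw1 = 1; w1·w1 = 9; μ ≈ 1/9 = 0.1111

μ ≈ 0.1111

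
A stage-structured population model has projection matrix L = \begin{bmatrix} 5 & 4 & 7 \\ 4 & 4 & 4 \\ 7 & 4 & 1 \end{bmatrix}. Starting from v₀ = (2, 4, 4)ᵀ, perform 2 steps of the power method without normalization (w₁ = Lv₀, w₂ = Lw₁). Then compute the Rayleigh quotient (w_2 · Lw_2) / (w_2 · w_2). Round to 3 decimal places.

w1 = Lv₀ = (54, 40, 34)
w2 = Lw1 = (668, 512, 572)
Lw2 = (9392, 7008, 7296)
w2·Lw2 = 668·9392 + 512·7008 + 572·7296 = 14035264; w2·w2 = 668·668 + 512·512 + 572·572 = 1035552
λ ≈ 14035264/1035552 = 13.553

13.553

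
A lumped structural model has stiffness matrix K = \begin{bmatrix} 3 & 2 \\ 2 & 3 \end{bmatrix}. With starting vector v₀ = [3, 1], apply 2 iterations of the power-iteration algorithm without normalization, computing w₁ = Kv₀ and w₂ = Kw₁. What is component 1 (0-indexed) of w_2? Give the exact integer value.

49

w1 = Kv₀ = (3·3 + 2·1; 2·3 + 3·1) = (11, 9)
w2 = Kw1 = (3·11 + 2·9; 2·11 + 3·9) = (51, 49)
The requested component of w2 is 49.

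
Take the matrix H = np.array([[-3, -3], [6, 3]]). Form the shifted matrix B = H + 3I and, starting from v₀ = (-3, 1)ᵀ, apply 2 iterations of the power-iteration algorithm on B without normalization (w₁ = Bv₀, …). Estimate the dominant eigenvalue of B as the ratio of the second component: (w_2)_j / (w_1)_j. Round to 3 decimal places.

B = H + 3I has rows (0, -3); (6, 6)
w1 = Bv₀ = (0·(-3) + (-3)·1; 6·(-3) + 6·1) = (-3, -12)
w2 = Bw1 = (0·(-3) + (-3)·(-12); 6·(-3) + 6·(-12)) = (36, -90)
Ratio: -90/-12 = 7.500

μ ≈ 7.500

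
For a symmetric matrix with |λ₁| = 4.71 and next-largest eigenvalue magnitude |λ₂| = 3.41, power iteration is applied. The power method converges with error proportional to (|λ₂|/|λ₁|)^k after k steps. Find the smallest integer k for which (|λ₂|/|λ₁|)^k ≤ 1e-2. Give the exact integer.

15

|λ₂/λ₁| = 3.41/4.71 = 0.72399
Need k ≥ ln(1e-2) / ln(0.72399) = -4.6052 / -0.3230 ≈ 14.259
Smallest integer k satisfying the bound: 15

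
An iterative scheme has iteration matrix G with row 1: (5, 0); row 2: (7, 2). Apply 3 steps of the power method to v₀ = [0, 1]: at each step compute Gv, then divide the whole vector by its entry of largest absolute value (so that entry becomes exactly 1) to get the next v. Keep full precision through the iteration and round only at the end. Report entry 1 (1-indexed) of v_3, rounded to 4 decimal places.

Gv0 = (0.00000, 2.00000); divide by 2.00000 → v1 = (0.00000, 1.00000)
Gv1 = (0.00000, 2.00000); divide by 2.00000 → v2 = (0.00000, 1.00000)
Gv2 = (0.00000, 2.00000); divide by 2.00000 → v3 = (0.00000, 1.00000)
Requested entry of v3: 0/8 = 0.0000

0.0000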